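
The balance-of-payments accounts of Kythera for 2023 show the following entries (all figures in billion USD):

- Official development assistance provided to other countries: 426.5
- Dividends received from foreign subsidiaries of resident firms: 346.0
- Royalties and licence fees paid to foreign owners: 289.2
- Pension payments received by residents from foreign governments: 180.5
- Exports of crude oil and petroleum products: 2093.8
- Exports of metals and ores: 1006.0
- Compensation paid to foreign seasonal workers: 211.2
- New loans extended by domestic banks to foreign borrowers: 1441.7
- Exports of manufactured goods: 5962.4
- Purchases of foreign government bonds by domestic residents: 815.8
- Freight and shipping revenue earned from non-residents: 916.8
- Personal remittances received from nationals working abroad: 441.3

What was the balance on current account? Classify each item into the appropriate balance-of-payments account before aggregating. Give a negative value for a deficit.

Goods: 1006.0 + 5962.4 + 2093.8 = 9062.2
Services: -289.2 + 916.8 = 627.6
Primary income: -211.2 + 346.0 = 134.8
Secondary income: 180.5 - 426.5 + 441.3 = 195.3
Current account = 9062.2 + 627.6 + 134.8 + 195.3 = 10019.9
(Excluded from the current account — financial account: new loans extended by domestic banks to foreign borrowers 1441.7, purchases of foreign government bonds by domestic residents 815.8.)

10019.9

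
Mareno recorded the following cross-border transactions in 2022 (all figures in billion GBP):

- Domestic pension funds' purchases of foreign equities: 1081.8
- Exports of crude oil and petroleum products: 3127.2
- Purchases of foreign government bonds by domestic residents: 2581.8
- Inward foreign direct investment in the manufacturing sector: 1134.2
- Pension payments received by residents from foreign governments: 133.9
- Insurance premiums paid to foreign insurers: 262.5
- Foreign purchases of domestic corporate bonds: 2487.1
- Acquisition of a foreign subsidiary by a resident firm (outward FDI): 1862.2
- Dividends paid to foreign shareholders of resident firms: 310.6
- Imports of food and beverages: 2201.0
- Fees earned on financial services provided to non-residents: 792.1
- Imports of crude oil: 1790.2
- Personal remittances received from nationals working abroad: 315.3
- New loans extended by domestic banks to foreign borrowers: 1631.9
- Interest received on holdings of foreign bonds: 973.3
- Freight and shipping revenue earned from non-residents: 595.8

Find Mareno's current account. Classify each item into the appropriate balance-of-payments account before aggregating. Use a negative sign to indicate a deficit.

Goods: -1790.2 - 2201.0 + 3127.2 = -864.0
Services: 595.8 + 792.1 - 262.5 = 1125.4
Primary income: -310.6 + 973.3 = 662.7
Secondary income: 315.3 + 133.9 = 449.2
Current account = (-864.0) + 1125.4 + 662.7 + 449.2 = 1373.3
(Excluded from the current account — financial account: domestic pension funds' purchases of foreign equities 1081.8, purchases of foreign government bonds by domestic residents 2581.8, inward foreign direct investment in the manufacturing sector 1134.2, foreign purchases of domestic corporate bonds 2487.1, acquisition of a foreign subsidiary by a resident firm (outward FDI) 1862.2, new loans extended by domestic banks to foreign borrowers 1631.9.)

1373.3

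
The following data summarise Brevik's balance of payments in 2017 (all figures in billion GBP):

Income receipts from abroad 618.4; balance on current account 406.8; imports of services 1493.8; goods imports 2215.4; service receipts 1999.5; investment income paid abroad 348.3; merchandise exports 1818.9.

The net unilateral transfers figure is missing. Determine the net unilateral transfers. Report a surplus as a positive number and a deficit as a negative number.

27.5

Current account = goods balance + services balance + net primary income + net secondary income
Sum of the known components = 379.3
Net unilateral transfers = CA - (known components) = 406.8 - 379.3 = 27.5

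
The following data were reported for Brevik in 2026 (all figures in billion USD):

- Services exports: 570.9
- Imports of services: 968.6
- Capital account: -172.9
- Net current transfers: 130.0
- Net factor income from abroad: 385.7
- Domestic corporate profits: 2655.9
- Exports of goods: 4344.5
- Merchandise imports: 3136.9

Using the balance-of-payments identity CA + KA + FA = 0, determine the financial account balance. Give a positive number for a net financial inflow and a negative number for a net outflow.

Goods balance = 4344.5 - 3136.9 = 1207.6
Services balance = 570.9 - 968.6 = -397.7
Trade balance (goods + services) = 1207.6 + (-397.7) = 809.9
Net primary income = 385.7
Net secondary income = 130.0
Current account = 809.9 + 385.7 + 130.0 = 1325.6
Financial account = -(1325.6 + (-172.9)) = -1152.7

-1152.7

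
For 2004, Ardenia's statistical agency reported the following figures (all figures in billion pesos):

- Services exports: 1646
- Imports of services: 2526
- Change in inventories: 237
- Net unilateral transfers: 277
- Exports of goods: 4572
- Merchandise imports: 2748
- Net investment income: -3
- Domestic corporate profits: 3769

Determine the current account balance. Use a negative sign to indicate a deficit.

Goods balance = 4572 - 2748 = 1824
Services balance = 1646 - 2526 = -880
Trade balance (goods + services) = 1824 + (-880) = 944
Net primary income = -3
Net secondary income = 277
Current account = 944 + (-3) + 277 = 1218

1218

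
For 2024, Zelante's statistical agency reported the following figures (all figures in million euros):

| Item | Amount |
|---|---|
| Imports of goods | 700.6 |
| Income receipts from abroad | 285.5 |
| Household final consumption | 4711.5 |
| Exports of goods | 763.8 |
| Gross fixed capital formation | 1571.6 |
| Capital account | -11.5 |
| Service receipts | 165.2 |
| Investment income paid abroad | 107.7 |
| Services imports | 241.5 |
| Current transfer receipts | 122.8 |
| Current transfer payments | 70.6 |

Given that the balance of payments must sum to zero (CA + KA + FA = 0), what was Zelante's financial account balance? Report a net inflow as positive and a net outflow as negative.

-205.4

Goods balance = 763.8 - 700.6 = 63.2
Services balance = 165.2 - 241.5 = -76.3
Trade balance (goods + services) = 63.2 + (-76.3) = -13.1
Net primary income = 285.5 - 107.7 = 177.8
Net secondary income = 122.8 - 70.6 = 52.2
Current account = -13.1 + 177.8 + 52.2 = 216.9
Financial account = -(216.9 + (-11.5)) = -205.4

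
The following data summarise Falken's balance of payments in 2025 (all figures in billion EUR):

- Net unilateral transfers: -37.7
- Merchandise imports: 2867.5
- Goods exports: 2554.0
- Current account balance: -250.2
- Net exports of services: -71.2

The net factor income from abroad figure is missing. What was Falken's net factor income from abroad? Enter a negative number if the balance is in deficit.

Current account = goods balance + services balance + net primary income + net secondary income
Sum of the known components = -422.4
Net factor income from abroad = CA - (known components) = -250.2 - (-422.4) = 172.2

172.2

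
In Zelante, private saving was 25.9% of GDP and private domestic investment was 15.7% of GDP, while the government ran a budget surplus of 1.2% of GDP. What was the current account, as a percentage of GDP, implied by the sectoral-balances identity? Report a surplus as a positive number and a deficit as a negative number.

11.4

By the sectoral-balances identity, CA = (S_private - I) + (T - G).
Private balance = 25.9 - 15.7 = 10.2
Government balance (T - G) = 1.2
CA = 10.2 + 1.2 = 11.4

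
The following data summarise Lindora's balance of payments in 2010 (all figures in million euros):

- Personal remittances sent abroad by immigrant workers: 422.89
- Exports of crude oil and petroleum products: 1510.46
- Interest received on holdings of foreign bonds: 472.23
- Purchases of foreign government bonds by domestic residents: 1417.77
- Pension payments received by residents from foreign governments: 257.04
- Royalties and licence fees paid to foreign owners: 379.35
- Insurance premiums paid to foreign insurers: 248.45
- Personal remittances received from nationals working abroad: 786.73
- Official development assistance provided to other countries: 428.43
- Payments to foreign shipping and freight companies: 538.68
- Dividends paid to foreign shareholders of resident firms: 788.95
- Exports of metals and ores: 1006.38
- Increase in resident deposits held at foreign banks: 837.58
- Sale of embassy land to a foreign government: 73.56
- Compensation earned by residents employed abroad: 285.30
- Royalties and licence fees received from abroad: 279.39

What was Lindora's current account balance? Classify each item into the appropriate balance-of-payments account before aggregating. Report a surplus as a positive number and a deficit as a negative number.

Goods: 1006.38 + 1510.46 = 2516.84
Services: -379.35 - 248.45 - 538.68 + 279.39 = -887.09
Primary income: 285.30 + 472.23 - 788.95 = -31.42
Secondary income: -428.43 + 786.73 - 422.89 + 257.04 = 192.45
Current account = 2516.84 + (-887.09) + (-31.42) + 192.45 = 1790.78
(Excluded from the current account — financial account: purchases of foreign government bonds by domestic residents 1417.77, increase in resident deposits held at foreign banks 837.58; capital account: sale of embassy land to a foreign government 73.56.)

1790.78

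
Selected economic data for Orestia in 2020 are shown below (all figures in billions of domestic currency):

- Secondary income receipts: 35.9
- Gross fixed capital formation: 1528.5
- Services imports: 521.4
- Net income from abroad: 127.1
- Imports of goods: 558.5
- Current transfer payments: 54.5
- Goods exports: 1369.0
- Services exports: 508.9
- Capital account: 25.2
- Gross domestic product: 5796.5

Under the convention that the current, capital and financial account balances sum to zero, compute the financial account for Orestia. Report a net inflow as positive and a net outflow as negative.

-931.7

Goods balance = 1369.0 - 558.5 = 810.5
Services balance = 508.9 - 521.4 = -12.5
Trade balance (goods + services) = 810.5 + (-12.5) = 798.0
Net primary income = 127.1
Net secondary income = 35.9 - 54.5 = -18.6
Current account = 798.0 + 127.1 + (-18.6) = 906.5
Financial account = -(906.5 + 25.2) = -931.7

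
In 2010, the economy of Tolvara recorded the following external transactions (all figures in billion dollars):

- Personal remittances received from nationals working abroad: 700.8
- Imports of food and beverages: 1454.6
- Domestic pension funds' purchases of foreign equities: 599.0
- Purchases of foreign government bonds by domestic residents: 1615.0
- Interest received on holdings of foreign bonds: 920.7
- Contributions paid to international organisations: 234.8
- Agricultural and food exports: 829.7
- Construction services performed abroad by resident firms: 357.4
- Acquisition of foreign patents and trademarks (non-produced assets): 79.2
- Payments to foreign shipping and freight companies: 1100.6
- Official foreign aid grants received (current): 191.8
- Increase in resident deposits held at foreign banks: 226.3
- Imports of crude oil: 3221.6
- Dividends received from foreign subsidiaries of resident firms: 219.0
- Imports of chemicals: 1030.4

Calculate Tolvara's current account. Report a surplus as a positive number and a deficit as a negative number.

-3822.6

Goods: -3221.6 - 1454.6 - 1030.4 + 829.7 = -4876.9
Services: -1100.6 + 357.4 = -743.2
Primary income: 920.7 + 219.0 = 1139.7
Secondary income: 191.8 - 234.8 + 700.8 = 657.8
Current account = (-4876.9) + (-743.2) + 1139.7 + 657.8 = -3822.6
(Excluded from the current account — financial account: domestic pension funds' purchases of foreign equities 599.0, purchases of foreign government bonds by domestic residents 1615.0, increase in resident deposits held at foreign banks 226.3; capital account: acquisition of foreign patents and trademarks (non-produced assets) 79.2.)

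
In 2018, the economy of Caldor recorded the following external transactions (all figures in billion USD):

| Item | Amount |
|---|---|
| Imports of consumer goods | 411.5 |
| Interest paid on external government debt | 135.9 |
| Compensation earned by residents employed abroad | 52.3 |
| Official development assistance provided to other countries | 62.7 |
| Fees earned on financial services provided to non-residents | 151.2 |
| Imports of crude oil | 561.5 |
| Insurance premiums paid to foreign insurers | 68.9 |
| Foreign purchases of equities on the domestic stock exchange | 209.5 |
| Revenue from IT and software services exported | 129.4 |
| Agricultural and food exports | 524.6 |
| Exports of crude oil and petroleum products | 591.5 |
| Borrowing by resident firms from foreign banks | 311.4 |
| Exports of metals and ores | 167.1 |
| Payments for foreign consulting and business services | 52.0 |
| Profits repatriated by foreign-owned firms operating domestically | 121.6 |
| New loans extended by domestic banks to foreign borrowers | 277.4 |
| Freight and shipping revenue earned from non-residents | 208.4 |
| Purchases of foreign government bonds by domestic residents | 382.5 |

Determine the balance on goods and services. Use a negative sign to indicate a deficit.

Goods: -411.5 + 167.1 + 524.6 + 591.5 - 561.5 = 310.2
Services: 151.2 - 52.0 + 208.4 + 129.4 - 68.9 = 368.1
Trade balance = 310.2 + 368.1 = 678.3
(Excluded from the trade balance — primary income: interest paid on external government debt 135.9, compensation earned by residents employed abroad 52.3, profits repatriated by foreign-owned firms operating domestically 121.6; secondary income: official development assistance provided to other countries 62.7; financial account: foreign purchases of equities on the domestic stock exchange 209.5, borrowing by resident firms from foreign banks 311.4, new loans extended by domestic banks to foreign borrowers 277.4, purchases of foreign government bonds by domestic residents 382.5.)

678.3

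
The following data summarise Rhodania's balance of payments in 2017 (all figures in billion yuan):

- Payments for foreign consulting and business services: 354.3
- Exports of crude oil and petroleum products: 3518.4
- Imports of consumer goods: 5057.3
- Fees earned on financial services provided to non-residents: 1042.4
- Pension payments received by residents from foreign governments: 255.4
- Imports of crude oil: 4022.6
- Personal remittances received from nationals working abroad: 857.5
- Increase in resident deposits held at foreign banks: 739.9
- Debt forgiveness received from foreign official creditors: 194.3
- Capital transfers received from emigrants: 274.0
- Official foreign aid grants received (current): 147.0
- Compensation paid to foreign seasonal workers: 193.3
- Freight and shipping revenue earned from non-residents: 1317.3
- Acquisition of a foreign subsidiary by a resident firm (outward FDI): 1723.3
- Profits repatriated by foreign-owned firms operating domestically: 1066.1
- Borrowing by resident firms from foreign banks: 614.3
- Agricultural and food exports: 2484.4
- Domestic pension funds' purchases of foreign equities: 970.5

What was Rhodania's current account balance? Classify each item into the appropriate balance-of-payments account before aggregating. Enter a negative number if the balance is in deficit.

-1071.2

Goods: 2484.4 - 4022.6 - 5057.3 + 3518.4 = -3077.1
Services: 1317.3 + 1042.4 - 354.3 = 2005.4
Primary income: -1066.1 - 193.3 = -1259.4
Secondary income: 857.5 + 147.0 + 255.4 = 1259.9
Current account = (-3077.1) + 2005.4 + (-1259.4) + 1259.9 = -1071.2
(Excluded from the current account — financial account: increase in resident deposits held at foreign banks 739.9, acquisition of a foreign subsidiary by a resident firm (outward FDI) 1723.3, borrowing by resident firms from foreign banks 614.3, domestic pension funds' purchases of foreign equities 970.5; capital account: debt forgiveness received from foreign official creditors 194.3, capital transfers received from emigrants 274.0.)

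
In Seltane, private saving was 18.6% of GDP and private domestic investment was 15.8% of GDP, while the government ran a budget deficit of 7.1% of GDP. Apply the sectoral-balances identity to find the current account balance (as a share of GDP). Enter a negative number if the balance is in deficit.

By the sectoral-balances identity, CA = (S_private - I) + (T - G).
Private balance = 18.6 - 15.8 = 2.8
Government balance (T - G) = -7.1
CA = 2.8 + (-7.1) = -4.3

-4.3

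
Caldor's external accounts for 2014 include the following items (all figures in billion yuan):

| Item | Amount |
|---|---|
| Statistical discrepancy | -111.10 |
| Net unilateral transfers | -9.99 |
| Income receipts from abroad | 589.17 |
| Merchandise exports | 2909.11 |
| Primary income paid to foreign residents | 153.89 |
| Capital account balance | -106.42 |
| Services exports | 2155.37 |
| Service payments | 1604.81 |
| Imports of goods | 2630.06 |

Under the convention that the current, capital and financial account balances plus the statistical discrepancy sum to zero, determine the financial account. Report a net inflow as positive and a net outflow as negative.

Goods balance = 2909.11 - 2630.06 = 279.05
Services balance = 2155.37 - 1604.81 = 550.56
Trade balance (goods + services) = 279.05 + 550.56 = 829.61
Net primary income = 589.17 - 153.89 = 435.28
Net secondary income = -9.99
Current account = 829.61 + 435.28 + (-9.99) = 1254.90
Financial account = -(1254.90 + (-106.42) + (-111.10)) = -1037.38

-1037.38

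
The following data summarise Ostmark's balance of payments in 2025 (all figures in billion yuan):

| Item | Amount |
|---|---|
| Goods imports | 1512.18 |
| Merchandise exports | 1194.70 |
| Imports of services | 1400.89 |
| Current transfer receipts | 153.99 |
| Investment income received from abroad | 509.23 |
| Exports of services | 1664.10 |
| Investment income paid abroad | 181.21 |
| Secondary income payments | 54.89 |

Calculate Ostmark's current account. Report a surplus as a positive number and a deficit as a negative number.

Goods balance = 1194.70 - 1512.18 = -317.48
Services balance = 1664.10 - 1400.89 = 263.21
Trade balance (goods + services) = -317.48 + 263.21 = -54.27
Net primary income = 509.23 - 181.21 = 328.02
Net secondary income = 153.99 - 54.89 = 99.10
Current account = -54.27 + 328.02 + 99.10 = 372.85

372.85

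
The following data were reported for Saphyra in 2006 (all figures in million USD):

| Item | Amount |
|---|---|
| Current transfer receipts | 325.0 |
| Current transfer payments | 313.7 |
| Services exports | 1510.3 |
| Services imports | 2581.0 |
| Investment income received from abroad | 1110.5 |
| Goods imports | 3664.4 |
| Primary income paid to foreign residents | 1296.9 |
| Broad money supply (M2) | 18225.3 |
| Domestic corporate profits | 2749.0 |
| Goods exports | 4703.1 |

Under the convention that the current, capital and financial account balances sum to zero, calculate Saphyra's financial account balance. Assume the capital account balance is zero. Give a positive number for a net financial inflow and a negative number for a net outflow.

Goods balance = 4703.1 - 3664.4 = 1038.7
Services balance = 1510.3 - 2581.0 = -1070.7
Trade balance (goods + services) = 1038.7 + (-1070.7) = -32.0
Net primary income = 1110.5 - 1296.9 = -186.4
Net secondary income = 325.0 - 313.7 = 11.3
Current account = -32.0 + (-186.4) + 11.3 = -207.1
Financial account = -(-207.1) = 207.1

207.1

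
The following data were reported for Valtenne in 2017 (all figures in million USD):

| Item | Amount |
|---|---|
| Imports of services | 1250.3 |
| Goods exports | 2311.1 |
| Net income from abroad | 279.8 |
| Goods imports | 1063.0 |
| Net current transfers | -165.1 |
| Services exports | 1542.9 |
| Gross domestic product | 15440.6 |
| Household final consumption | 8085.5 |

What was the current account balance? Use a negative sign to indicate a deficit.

1655.4

Goods balance = 2311.1 - 1063.0 = 1248.1
Services balance = 1542.9 - 1250.3 = 292.6
Trade balance (goods + services) = 1248.1 + 292.6 = 1540.7
Net primary income = 279.8
Net secondary income = -165.1
Current account = 1540.7 + 279.8 + (-165.1) = 1655.4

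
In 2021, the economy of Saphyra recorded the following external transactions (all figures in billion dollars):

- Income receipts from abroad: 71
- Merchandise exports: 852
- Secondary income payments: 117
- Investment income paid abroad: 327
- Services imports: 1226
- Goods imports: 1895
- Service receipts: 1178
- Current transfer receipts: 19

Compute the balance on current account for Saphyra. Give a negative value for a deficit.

-1445

Goods balance = 852 - 1895 = -1043
Services balance = 1178 - 1226 = -48
Trade balance (goods + services) = -1043 + (-48) = -1091
Net primary income = 71 - 327 = -256
Net secondary income = 19 - 117 = -98
Current account = -1091 + (-256) + (-98) = -1445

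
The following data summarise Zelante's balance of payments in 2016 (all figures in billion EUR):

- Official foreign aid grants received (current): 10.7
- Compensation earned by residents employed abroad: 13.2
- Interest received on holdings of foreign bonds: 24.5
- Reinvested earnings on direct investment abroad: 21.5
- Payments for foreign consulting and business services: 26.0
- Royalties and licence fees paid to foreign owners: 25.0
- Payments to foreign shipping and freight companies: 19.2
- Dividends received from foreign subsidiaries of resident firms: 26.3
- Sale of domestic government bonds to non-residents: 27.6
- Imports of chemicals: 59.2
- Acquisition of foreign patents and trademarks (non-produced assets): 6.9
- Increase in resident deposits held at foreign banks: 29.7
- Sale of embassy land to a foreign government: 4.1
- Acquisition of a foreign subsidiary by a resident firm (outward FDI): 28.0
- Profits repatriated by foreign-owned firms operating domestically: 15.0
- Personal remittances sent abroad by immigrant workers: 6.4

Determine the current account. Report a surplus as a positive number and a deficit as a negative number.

-54.6

Goods: -59.2
Services: -25.0 - 19.2 - 26.0 = -70.2
Primary income: 24.5 + 26.3 + 13.2 - 15.0 + 21.5 = 70.5
Secondary income: 10.7 - 6.4 = 4.3
Current account = (-59.2) + (-70.2) + 70.5 + 4.3 = -54.6
(Excluded from the current account — financial account: sale of domestic government bonds to non-residents 27.6, increase in resident deposits held at foreign banks 29.7, acquisition of a foreign subsidiary by a resident firm (outward FDI) 28.0; capital account: acquisition of foreign patents and trademarks (non-produced assets) 6.9, sale of embassy land to a foreign government 4.1.)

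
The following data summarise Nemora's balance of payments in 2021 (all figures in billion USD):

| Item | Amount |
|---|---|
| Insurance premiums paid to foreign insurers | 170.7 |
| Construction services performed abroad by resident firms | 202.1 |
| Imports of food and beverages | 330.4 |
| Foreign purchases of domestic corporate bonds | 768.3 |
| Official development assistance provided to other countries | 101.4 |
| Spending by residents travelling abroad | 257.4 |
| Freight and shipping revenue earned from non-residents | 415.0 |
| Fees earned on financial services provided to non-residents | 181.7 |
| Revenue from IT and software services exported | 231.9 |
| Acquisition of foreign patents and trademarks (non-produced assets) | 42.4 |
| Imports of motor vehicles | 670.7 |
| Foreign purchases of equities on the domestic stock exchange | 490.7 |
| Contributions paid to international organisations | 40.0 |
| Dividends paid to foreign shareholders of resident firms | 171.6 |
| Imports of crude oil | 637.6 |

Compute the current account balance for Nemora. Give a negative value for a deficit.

Goods: -637.6 - 330.4 - 670.7 = -1638.7
Services: -257.4 - 170.7 + 181.7 + 231.9 + 202.1 + 415.0 = 602.6
Primary income: -171.6
Secondary income: -101.4 - 40.0 = -141.4
Current account = (-1638.7) + 602.6 + (-171.6) + (-141.4) = -1349.1
(Excluded from the current account — financial account: foreign purchases of domestic corporate bonds 768.3, foreign purchases of equities on the domestic stock exchange 490.7; capital account: acquisition of foreign patents and trademarks (non-produced assets) 42.4.)

-1349.1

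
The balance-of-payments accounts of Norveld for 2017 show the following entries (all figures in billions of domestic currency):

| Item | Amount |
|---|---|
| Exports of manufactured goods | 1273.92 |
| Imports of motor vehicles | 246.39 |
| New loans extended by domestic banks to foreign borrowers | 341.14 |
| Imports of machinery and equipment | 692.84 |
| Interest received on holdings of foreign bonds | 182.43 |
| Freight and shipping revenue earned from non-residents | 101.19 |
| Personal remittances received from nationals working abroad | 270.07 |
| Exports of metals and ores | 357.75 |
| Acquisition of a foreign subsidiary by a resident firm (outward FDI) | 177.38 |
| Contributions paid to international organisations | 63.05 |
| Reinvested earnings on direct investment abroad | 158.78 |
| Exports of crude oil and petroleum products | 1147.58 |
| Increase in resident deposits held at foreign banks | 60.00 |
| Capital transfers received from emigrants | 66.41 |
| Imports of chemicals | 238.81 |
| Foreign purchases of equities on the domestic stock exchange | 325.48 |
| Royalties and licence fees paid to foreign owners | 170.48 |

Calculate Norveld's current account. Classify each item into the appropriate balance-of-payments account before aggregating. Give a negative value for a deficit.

2080.15

Goods: -246.39 + 357.75 + 1147.58 - 238.81 - 692.84 + 1273.92 = 1601.21
Services: -170.48 + 101.19 = -69.29
Primary income: 182.43 + 158.78 = 341.21
Secondary income: -63.05 + 270.07 = 207.02
Current account = 1601.21 + (-69.29) + 341.21 + 207.02 = 2080.15
(Excluded from the current account — financial account: new loans extended by domestic banks to foreign borrowers 341.14, acquisition of a foreign subsidiary by a resident firm (outward FDI) 177.38, increase in resident deposits held at foreign banks 60.00, foreign purchases of equities on the domestic stock exchange 325.48; capital account: capital transfers received from emigrants 66.41.)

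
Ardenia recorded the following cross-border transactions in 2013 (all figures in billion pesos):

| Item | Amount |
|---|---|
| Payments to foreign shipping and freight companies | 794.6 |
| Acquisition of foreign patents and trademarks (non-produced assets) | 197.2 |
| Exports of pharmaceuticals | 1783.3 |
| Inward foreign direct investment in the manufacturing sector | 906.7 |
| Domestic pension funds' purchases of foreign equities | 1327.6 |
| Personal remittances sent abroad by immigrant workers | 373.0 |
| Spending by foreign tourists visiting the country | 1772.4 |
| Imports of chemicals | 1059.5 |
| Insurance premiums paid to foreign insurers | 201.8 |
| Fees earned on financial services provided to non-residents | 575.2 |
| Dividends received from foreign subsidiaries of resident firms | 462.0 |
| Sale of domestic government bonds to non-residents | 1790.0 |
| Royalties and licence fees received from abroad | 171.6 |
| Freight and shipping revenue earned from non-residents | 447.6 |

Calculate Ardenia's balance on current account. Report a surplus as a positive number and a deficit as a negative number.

2783.2

Goods: 1783.3 - 1059.5 = 723.8
Services: 1772.4 + 171.6 - 201.8 + 575.2 + 447.6 - 794.6 = 1970.4
Primary income: 462.0
Secondary income: -373.0
Current account = 723.8 + 1970.4 + 462.0 + (-373.0) = 2783.2
(Excluded from the current account — capital account: acquisition of foreign patents and trademarks (non-produced assets) 197.2; financial account: inward foreign direct investment in the manufacturing sector 906.7, domestic pension funds' purchases of foreign equities 1327.6, sale of domestic government bonds to non-residents 1790.0.)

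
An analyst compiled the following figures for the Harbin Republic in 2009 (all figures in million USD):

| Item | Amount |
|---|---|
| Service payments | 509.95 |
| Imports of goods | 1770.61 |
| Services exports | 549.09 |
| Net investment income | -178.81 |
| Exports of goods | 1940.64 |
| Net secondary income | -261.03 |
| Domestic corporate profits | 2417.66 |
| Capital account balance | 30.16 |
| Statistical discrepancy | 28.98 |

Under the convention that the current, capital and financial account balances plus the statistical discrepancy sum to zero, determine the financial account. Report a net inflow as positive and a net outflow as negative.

171.53

Goods balance = 1940.64 - 1770.61 = 170.03
Services balance = 549.09 - 509.95 = 39.14
Trade balance (goods + services) = 170.03 + 39.14 = 209.17
Net primary income = -178.81
Net secondary income = -261.03
Current account = 209.17 + (-178.81) + (-261.03) = -230.67
Financial account = -(-230.67 + 30.16 + 28.98) = 171.53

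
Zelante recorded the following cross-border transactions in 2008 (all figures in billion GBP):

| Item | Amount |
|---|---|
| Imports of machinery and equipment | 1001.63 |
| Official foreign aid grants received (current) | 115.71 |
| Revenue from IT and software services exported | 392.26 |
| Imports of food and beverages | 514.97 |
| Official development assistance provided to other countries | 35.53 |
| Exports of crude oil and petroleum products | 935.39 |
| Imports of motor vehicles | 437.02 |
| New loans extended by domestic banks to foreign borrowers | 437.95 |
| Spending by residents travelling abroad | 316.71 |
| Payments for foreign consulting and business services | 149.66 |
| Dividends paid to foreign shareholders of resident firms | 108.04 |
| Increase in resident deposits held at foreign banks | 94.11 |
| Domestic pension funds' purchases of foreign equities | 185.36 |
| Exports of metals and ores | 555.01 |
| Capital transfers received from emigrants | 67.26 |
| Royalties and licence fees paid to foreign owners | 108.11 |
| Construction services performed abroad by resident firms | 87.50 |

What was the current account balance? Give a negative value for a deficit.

Goods: -437.02 + 935.39 - 1001.63 + 555.01 - 514.97 = -463.22
Services: 87.50 - 149.66 + 392.26 - 316.71 - 108.11 = -94.72
Primary income: -108.04
Secondary income: -35.53 + 115.71 = 80.18
Current account = (-463.22) + (-94.72) + (-108.04) + 80.18 = -585.80
(Excluded from the current account — financial account: new loans extended by domestic banks to foreign borrowers 437.95, increase in resident deposits held at foreign banks 94.11, domestic pension funds' purchases of foreign equities 185.36; capital account: capital transfers received from emigrants 67.26.)

-585.80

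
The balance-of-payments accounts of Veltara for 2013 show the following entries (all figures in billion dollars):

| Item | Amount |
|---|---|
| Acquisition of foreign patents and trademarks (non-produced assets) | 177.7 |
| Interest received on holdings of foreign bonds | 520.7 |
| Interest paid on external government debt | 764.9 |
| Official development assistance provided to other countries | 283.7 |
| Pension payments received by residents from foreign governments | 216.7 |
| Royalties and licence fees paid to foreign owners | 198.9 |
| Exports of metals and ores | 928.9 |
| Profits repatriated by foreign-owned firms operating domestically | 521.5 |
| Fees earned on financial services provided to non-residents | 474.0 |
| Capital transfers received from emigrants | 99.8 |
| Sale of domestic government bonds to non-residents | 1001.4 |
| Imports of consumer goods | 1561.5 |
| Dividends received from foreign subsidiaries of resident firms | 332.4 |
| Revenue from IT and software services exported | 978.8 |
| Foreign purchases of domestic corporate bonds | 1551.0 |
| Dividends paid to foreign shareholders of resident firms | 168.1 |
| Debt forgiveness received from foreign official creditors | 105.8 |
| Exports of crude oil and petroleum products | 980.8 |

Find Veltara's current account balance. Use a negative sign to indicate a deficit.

933.7

Goods: 928.9 - 1561.5 + 980.8 = 348.2
Services: 474.0 + 978.8 - 198.9 = 1253.9
Primary income: -521.5 + 332.4 + 520.7 - 764.9 - 168.1 = -601.4
Secondary income: -283.7 + 216.7 = -67.0
Current account = 348.2 + 1253.9 + (-601.4) + (-67.0) = 933.7
(Excluded from the current account — capital account: acquisition of foreign patents and trademarks (non-produced assets) 177.7, capital transfers received from emigrants 99.8, debt forgiveness received from foreign official creditors 105.8; financial account: sale of domestic government bonds to non-residents 1001.4, foreign purchases of domestic corporate bonds 1551.0.)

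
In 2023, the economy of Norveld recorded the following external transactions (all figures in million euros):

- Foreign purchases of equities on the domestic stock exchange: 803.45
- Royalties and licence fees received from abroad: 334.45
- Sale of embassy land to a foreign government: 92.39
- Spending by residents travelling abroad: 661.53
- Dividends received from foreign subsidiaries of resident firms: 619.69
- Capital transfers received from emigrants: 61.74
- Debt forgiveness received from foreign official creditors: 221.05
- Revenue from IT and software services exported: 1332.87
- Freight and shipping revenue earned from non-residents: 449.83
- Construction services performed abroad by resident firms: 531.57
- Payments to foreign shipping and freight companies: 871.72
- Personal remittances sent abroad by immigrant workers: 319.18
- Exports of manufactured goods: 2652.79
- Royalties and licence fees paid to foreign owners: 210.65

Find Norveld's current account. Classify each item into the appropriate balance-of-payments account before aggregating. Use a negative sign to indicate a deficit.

3858.12

Goods: 2652.79
Services: -871.72 + 449.83 - 661.53 + 1332.87 - 210.65 + 334.45 + 531.57 = 904.82
Primary income: 619.69
Secondary income: -319.18
Current account = 2652.79 + 904.82 + 619.69 + (-319.18) = 3858.12
(Excluded from the current account — financial account: foreign purchases of equities on the domestic stock exchange 803.45; capital account: sale of embassy land to a foreign government 92.39, capital transfers received from emigrants 61.74, debt forgiveness received from foreign official creditors 221.05.)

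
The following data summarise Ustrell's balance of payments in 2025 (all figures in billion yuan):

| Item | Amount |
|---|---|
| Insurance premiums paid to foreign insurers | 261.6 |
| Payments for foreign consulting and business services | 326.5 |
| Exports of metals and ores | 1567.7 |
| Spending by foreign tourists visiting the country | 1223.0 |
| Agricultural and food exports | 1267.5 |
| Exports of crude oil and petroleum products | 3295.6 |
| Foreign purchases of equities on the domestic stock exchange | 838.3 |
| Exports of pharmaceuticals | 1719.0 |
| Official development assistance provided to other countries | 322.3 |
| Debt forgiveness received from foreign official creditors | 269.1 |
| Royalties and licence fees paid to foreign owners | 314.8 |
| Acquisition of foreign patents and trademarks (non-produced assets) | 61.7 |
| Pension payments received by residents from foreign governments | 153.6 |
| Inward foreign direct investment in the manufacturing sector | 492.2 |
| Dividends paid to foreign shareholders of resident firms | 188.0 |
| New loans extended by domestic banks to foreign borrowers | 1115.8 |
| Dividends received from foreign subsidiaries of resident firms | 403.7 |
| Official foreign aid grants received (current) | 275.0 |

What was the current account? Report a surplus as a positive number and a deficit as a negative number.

8491.9

Goods: 1567.7 + 3295.6 + 1267.5 + 1719.0 = 7849.8
Services: -314.8 - 326.5 - 261.6 + 1223.0 = 320.1
Primary income: -188.0 + 403.7 = 215.7
Secondary income: -322.3 + 153.6 + 275.0 = 106.3
Current account = 7849.8 + 320.1 + 215.7 + 106.3 = 8491.9
(Excluded from the current account — financial account: foreign purchases of equities on the domestic stock exchange 838.3, inward foreign direct investment in the manufacturing sector 492.2, new loans extended by domestic banks to foreign borrowers 1115.8; capital account: debt forgiveness received from foreign official creditors 269.1, acquisition of foreign patents and trademarks (non-produced assets) 61.7.)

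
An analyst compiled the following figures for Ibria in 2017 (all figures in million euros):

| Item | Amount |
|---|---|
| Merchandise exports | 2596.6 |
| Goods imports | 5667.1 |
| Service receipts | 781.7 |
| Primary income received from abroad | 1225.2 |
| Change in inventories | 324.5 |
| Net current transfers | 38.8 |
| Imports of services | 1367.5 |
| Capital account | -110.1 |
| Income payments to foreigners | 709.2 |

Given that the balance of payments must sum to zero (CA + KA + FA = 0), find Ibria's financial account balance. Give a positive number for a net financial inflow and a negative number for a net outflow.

Goods balance = 2596.6 - 5667.1 = -3070.5
Services balance = 781.7 - 1367.5 = -585.8
Trade balance (goods + services) = -3070.5 + (-585.8) = -3656.3
Net primary income = 1225.2 - 709.2 = 516.0
Net secondary income = 38.8
Current account = -3656.3 + 516.0 + 38.8 = -3101.5
Financial account = -(-3101.5 + (-110.1)) = 3211.6

3211.6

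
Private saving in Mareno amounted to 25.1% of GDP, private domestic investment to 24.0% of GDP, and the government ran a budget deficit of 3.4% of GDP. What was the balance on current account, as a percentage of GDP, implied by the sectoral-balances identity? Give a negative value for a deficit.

By the sectoral-balances identity, CA = (S_private - I) + (T - G).
Private balance = 25.1 - 24.0 = 1.1
Government balance (T - G) = -3.4
CA = 1.1 + (-3.4) = -2.3

-2.3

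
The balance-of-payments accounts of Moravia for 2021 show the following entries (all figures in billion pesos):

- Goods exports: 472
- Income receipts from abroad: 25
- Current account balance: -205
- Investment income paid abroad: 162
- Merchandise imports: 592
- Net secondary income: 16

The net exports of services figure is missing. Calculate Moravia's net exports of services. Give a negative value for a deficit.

36

Current account = goods balance + services balance + net primary income + net secondary income
Sum of the known components = -241
Net exports of services = CA - (known components) = -205 - (-241) = 36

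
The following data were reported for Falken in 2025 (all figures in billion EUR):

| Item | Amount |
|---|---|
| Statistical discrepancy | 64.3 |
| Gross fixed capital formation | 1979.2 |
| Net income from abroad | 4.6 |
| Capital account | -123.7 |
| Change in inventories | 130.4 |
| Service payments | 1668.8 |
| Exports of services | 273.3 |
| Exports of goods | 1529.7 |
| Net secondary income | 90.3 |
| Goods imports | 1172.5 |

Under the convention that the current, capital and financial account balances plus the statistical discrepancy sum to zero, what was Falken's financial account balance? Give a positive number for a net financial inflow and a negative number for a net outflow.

1002.8

Goods balance = 1529.7 - 1172.5 = 357.2
Services balance = 273.3 - 1668.8 = -1395.5
Trade balance (goods + services) = 357.2 + (-1395.5) = -1038.3
Net primary income = 4.6
Net secondary income = 90.3
Current account = -1038.3 + 4.6 + 90.3 = -943.4
Financial account = -(-943.4 + (-123.7) + 64.3) = 1002.8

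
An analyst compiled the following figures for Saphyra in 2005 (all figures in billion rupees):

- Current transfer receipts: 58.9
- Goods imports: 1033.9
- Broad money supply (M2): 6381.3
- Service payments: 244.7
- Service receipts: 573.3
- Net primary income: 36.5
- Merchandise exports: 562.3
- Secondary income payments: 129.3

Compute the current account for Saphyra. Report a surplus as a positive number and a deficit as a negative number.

-176.9

Goods balance = 562.3 - 1033.9 = -471.6
Services balance = 573.3 - 244.7 = 328.6
Trade balance (goods + services) = -471.6 + 328.6 = -143.0
Net primary income = 36.5
Net secondary income = 58.9 - 129.3 = -70.4
Current account = -143.0 + 36.5 + (-70.4) = -176.9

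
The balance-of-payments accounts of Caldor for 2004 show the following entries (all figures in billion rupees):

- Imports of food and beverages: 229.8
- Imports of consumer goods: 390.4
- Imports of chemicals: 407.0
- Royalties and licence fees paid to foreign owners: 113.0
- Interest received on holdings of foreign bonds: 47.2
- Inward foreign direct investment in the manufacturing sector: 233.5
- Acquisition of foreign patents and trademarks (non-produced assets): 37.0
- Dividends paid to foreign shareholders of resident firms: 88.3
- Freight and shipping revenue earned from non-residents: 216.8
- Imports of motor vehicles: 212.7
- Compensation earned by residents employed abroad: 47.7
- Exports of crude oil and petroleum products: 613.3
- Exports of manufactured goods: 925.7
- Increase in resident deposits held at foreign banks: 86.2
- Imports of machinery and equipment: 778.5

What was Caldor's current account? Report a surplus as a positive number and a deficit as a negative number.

-369.0

Goods: -778.5 + 613.3 - 212.7 - 407.0 - 229.8 + 925.7 - 390.4 = -479.4
Services: -113.0 + 216.8 = 103.8
Primary income: 47.2 + 47.7 - 88.3 = 6.6
Current account = (-479.4) + 103.8 + 6.6 = -369.0
(Excluded from the current account — financial account: inward foreign direct investment in the manufacturing sector 233.5, increase in resident deposits held at foreign banks 86.2; capital account: acquisition of foreign patents and trademarks (non-produced assets) 37.0.)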